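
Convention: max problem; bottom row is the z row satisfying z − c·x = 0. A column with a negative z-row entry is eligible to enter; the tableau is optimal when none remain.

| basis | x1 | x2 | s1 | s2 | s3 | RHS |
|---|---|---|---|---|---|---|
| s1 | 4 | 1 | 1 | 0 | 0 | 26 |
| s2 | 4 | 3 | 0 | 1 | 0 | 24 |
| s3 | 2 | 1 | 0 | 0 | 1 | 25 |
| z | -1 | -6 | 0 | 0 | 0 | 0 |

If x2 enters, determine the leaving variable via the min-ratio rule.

s2

Column x2 entries and ratios — s1: 26/1 = 26; s2: 24/3 = 8; s3: 25/1 = 25.
Smallest ratio is 8 in the row of s2, so s2 leaves.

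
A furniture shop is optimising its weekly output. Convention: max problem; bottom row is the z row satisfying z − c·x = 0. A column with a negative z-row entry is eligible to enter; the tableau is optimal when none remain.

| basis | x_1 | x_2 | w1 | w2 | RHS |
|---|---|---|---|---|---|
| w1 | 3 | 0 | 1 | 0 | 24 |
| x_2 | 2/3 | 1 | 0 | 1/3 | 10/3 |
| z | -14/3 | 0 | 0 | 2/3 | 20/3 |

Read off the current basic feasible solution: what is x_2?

10/3

x_2 is basic (row 2); its value is the RHS of that row, 10/3.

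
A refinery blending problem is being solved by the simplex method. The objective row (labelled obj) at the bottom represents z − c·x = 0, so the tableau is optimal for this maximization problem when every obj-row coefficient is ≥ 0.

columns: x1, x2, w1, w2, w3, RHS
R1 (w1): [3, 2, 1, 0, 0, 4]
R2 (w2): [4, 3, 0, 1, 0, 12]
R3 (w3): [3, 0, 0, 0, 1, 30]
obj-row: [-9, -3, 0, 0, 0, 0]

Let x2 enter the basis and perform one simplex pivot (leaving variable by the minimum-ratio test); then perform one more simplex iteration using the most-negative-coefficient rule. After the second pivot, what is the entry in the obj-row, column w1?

Ratio test on column x2 — row 1: 4/2 = 2; row 2: 12/3 = 4; row 3: entry 0 ≤ 0. Minimum is 2 at row 1 (w1 leaves); pivot element 2.
Divide row 1 by 2; eliminate column x2 from the other rows.
Second iteration: most negative obj-row entry is -9/2 in column x1, so x1 enters.
Ratio test on column x1 — row 1: 2/(3/2) = 4/3; row 2: entry -1/2 ≤ 0; row 3: 30/3 = 10. Minimum is 4/3 at row 1 (x2 leaves); pivot element 3/2.
Divide row 1 by 3/2; eliminate column x1 from the other rows.
After both pivots, the entry at the obj-row, column w1 is 3.

3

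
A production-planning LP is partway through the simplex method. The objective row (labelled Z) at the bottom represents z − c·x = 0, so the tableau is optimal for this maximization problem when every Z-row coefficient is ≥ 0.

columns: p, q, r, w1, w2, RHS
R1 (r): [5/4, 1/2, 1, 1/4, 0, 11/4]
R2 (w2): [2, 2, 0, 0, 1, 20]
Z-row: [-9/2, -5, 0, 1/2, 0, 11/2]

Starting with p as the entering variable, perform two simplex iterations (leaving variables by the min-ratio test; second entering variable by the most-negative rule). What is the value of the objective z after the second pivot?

Ratio test on column p — row 1: (11/4)/(5/4) = 11/5; row 2: 20/2 = 10. Minimum is 11/5 at row 1 (r leaves); pivot element 5/4.
Pivot on row 1; the Z-row RHS becomes 11/2 − (-9/2)·(11/5) = 77/5.
Next entering variable (most negative Z-row entry -16/5): q.
Ratio test on column q — row 1: (11/5)/(2/5) = 11/2; row 2: (78/5)/(6/5) = 13. Minimum is 11/2 at row 1 (p leaves); pivot element 2/5.
After the second pivot the Z-row RHS is 77/5 − (-16/5)·(11/2) = 33.

33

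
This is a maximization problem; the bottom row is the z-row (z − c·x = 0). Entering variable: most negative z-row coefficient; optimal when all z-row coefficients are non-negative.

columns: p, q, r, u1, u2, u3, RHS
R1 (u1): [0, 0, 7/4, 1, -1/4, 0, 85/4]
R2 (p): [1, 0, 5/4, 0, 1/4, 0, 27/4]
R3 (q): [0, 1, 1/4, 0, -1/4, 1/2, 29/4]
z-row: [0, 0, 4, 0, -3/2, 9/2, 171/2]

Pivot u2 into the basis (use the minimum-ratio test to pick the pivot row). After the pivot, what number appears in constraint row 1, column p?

1

Ratio test on column u2 — row 1: entry -1/4 ≤ 0; row 2: (27/4)/(1/4) = 27; row 3: entry -1/4 ≤ 0. Minimum is 27 at row 2 (p leaves); pivot element 1/4.
Divide row 2 by 1/4; eliminate column u2 from the other rows.
Row 1 update in column p: 0 − (-1/4)·4 = 1.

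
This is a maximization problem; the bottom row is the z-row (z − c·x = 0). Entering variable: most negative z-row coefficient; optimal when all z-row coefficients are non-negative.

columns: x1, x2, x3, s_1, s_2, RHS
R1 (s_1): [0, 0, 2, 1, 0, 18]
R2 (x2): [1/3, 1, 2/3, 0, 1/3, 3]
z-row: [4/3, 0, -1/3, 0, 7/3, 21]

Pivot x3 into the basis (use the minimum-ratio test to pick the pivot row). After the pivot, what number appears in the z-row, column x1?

3/2

Ratio test on column x3 — row 1: 18/2 = 9; row 2: 3/(2/3) = 9/2. Minimum is 9/2 at row 2 (x2 leaves); pivot element 2/3.
Divide row 2 by 2/3; eliminate column x3 from the other rows.
z-row update in column x1: 4/3 − (-1/3)·(1/2) = 3/2.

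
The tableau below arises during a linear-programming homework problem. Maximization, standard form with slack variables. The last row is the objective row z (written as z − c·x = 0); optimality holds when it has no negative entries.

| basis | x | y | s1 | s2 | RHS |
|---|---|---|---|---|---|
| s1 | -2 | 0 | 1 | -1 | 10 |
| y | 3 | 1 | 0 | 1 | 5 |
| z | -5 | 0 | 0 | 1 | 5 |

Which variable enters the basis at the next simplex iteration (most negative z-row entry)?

x

Negative z-row entries: x: -5.
The most negative is -5 in column x, so x enters.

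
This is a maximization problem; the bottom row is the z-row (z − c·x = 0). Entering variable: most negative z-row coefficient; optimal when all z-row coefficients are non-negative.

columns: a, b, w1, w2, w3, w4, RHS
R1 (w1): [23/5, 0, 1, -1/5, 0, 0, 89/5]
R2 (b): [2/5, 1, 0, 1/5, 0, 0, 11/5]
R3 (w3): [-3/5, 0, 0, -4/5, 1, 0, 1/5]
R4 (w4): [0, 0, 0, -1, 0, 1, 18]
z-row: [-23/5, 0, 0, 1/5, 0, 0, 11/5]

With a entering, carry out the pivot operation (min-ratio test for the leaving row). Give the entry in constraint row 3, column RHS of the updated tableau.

58/23

Ratio test on column a — row 1: (89/5)/(23/5) = 89/23; row 2: (11/5)/(2/5) = 11/2; row 3: entry -3/5 ≤ 0; row 4: entry 0 ≤ 0. Minimum is 89/23 at row 1 (w1 leaves); pivot element 23/5.
Divide row 1 by 23/5; eliminate column a from the other rows.
Row 3 update in column RHS: 1/5 − (-3/5)·(89/23) = 58/23.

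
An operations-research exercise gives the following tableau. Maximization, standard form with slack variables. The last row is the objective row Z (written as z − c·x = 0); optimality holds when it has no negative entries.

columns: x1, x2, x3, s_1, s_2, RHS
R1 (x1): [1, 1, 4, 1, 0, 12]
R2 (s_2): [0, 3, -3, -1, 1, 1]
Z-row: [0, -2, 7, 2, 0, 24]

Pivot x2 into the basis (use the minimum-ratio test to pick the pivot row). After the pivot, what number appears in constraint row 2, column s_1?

Ratio test on column x2 — row 1: 12/1 = 12; row 2: 1/3 = 1/3. Minimum is 1/3 at row 2 (s_2 leaves); pivot element 3.
Divide row 2 by 3; eliminate column x2 from the other rows.
In the new row 2, the s_1 entry is the old entry divided by the pivot: (-1)/3 = -1/3.

-1/3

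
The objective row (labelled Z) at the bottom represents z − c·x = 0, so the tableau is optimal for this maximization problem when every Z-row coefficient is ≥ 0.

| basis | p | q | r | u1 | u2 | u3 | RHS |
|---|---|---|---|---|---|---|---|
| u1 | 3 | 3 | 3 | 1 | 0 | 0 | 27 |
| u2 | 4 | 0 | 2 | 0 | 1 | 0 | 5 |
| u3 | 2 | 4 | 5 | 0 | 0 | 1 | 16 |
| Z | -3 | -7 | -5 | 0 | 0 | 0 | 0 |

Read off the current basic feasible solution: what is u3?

u3 is basic (row 3); its value is the RHS of that row, 16.

16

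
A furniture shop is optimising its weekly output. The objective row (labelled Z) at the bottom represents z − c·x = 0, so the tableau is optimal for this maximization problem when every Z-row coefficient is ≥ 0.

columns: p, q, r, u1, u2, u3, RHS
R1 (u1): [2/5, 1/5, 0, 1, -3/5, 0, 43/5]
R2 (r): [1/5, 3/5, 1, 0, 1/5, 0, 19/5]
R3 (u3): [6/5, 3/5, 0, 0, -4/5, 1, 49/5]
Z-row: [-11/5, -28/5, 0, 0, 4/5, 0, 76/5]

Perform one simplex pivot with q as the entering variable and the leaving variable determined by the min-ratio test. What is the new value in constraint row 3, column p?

1

Ratio test on column q — row 1: (43/5)/(1/5) = 43; row 2: (19/5)/(3/5) = 19/3; row 3: (49/5)/(3/5) = 49/3. Minimum is 19/3 at row 2 (r leaves); pivot element 3/5.
Divide row 2 by 3/5; eliminate column q from the other rows.
Row 3 update in column p: 6/5 − (3/5)·(1/3) = 1.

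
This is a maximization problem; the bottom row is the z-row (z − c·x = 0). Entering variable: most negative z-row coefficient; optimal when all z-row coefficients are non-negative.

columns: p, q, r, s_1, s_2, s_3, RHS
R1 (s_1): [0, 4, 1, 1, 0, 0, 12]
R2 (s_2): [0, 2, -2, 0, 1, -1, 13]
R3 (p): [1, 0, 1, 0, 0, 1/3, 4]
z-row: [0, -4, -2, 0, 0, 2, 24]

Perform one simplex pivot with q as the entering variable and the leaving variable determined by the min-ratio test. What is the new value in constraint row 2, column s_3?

Ratio test on column q — row 1: 12/4 = 3; row 2: 13/2 = 13/2; row 3: entry 0 ≤ 0. Minimum is 3 at row 1 (s_1 leaves); pivot element 4.
Divide row 1 by 4; eliminate column q from the other rows.
Row 2 update in column s_3: -1 − 2·0 = -1.

-1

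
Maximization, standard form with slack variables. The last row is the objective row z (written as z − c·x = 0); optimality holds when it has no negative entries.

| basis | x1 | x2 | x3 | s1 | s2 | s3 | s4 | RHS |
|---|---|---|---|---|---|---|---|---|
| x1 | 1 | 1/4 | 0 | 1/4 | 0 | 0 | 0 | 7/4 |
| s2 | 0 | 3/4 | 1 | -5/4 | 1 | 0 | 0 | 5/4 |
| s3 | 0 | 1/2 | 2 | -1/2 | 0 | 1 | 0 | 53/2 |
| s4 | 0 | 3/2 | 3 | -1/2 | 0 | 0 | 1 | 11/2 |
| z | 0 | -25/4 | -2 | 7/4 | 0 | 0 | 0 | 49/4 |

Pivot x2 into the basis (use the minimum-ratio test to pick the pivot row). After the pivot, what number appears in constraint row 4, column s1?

Ratio test on column x2 — row 1: (7/4)/(1/4) = 7; row 2: (5/4)/(3/4) = 5/3; row 3: (53/2)/(1/2) = 53; row 4: (11/2)/(3/2) = 11/3. Minimum is 5/3 at row 2 (s2 leaves); pivot element 3/4.
Divide row 2 by 3/4; eliminate column x2 from the other rows.
Row 4 update in column s1: -1/2 − (3/2)·(-5/3) = 2.

2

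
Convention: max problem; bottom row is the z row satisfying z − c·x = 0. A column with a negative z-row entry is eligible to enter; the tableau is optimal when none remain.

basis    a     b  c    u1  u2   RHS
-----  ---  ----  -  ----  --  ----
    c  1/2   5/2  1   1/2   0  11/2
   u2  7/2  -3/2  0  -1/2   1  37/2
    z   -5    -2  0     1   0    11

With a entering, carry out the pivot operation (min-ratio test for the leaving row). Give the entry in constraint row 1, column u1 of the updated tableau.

4/7

Ratio test on column a — row 1: (11/2)/(1/2) = 11; row 2: (37/2)/(7/2) = 37/7. Minimum is 37/7 at row 2 (u2 leaves); pivot element 7/2.
Divide row 2 by 7/2; eliminate column a from the other rows.
Row 1 update in column u1: 1/2 − (1/2)·(-1/7) = 4/7.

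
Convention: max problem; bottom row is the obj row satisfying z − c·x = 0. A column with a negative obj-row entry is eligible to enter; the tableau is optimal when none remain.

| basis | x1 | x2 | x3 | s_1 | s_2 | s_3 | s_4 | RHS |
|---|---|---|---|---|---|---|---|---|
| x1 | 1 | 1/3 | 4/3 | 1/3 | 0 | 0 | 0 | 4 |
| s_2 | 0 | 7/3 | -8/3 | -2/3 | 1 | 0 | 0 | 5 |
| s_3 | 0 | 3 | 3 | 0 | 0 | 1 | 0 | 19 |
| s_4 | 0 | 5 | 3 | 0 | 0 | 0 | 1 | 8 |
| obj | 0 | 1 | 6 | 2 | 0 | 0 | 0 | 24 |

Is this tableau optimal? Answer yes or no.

yes

Every obj-row coefficient is ≥ 0, so the tableau is optimal.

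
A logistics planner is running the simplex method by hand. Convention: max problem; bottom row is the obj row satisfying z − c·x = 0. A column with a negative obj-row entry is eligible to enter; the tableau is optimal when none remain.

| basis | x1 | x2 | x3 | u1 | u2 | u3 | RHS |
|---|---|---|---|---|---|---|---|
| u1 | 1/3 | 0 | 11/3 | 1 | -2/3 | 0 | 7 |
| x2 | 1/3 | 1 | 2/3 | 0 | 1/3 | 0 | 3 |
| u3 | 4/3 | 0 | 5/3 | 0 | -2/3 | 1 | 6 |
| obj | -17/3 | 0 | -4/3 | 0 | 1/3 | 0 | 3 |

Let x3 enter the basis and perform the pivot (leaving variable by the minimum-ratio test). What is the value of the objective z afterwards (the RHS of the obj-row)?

Ratio test on column x3 — row 1: 7/(11/3) = 21/11; row 2: 3/(2/3) = 9/2; row 3: 6/(5/3) = 18/5. Minimum is 21/11 at row 1 (u1 leaves); pivot element 11/3.
Pivot on row 1; the obj-row RHS becomes 3 − (-4/3)·(21/11) = 61/11.

61/11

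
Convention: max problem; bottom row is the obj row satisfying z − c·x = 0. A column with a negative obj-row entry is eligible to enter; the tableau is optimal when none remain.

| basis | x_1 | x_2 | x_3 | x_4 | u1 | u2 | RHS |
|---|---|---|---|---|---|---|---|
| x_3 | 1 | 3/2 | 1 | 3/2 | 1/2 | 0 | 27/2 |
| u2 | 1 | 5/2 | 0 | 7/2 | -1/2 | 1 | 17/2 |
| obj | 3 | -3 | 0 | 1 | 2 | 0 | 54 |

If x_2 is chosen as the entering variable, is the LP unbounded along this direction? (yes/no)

no

Column x_2 has positive entries in row(s) 1, 2, so the ratio test bounds it — not unbounded.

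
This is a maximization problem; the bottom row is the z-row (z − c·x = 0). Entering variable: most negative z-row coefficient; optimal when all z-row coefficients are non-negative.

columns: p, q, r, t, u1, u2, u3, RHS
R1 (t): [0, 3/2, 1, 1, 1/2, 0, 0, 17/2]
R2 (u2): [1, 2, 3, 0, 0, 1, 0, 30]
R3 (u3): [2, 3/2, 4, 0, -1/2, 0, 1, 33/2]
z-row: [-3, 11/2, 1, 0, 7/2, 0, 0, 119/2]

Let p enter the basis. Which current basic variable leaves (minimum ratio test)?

u3

Column p entries and ratios — t: 0 ≤ 0, skip; u2: 30/1 = 30; u3: (33/2)/2 = 33/4.
Smallest ratio is 33/4 in the row of u3, so u3 leaves.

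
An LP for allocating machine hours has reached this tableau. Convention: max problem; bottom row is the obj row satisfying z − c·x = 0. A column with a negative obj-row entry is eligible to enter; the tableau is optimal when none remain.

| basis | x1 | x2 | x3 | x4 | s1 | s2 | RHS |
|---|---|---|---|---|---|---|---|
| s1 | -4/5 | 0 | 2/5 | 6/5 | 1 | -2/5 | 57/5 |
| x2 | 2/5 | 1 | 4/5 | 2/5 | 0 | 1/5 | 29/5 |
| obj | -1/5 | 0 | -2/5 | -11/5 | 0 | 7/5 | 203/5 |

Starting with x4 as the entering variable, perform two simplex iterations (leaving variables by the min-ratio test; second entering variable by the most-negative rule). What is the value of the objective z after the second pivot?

Ratio test on column x4 — row 1: (57/5)/(6/5) = 19/2; row 2: (29/5)/(2/5) = 29/2. Minimum is 19/2 at row 1 (s1 leaves); pivot element 6/5.
Pivot on row 1; the obj-row RHS becomes 203/5 − (-11/5)·(19/2) = 123/2.
Next entering variable (most negative obj-row entry -5/3): x1.
Ratio test on column x1 — row 1: entry -2/3 ≤ 0; row 2: 2/(2/3) = 3. Minimum is 3 at row 2 (x2 leaves); pivot element 2/3.
After the second pivot the obj-row RHS is 123/2 − (-5/3)·3 = 133/2.

133/2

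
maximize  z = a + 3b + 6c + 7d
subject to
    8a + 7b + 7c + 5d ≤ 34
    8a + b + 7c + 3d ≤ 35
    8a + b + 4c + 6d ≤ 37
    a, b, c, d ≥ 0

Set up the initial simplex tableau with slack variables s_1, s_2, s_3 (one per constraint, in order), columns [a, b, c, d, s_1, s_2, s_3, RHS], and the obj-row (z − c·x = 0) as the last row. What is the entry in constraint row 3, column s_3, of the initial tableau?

Slack s_3 belongs to constraint 3; its column is the unit vector e_3, so the entry in row 3 is 1.

1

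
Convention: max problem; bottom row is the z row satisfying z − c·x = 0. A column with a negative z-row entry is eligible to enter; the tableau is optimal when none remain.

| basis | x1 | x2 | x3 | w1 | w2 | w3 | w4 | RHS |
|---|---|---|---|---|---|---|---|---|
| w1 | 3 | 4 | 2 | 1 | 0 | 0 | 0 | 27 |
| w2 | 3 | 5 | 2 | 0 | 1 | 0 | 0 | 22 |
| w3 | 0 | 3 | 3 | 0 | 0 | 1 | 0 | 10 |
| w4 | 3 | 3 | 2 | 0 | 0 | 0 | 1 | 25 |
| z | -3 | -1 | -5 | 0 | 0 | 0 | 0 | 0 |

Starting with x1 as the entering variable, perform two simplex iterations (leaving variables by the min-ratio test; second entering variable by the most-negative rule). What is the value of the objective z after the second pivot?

Ratio test on column x1 — row 1: 27/3 = 9; row 2: 22/3 = 22/3; row 3: entry 0 ≤ 0; row 4: 25/3 = 25/3. Minimum is 22/3 at row 2 (w2 leaves); pivot element 3.
Pivot on row 2; the z-row RHS becomes 0 − (-3)·(22/3) = 22.
Next entering variable (most negative z-row entry -3): x3.
Ratio test on column x3 — row 1: entry 0 ≤ 0; row 2: (22/3)/(2/3) = 11; row 3: 10/3 = 10/3; row 4: entry 0 ≤ 0. Minimum is 10/3 at row 3 (w3 leaves); pivot element 3.
After the second pivot the z-row RHS is 22 − (-3)·(10/3) = 32.

32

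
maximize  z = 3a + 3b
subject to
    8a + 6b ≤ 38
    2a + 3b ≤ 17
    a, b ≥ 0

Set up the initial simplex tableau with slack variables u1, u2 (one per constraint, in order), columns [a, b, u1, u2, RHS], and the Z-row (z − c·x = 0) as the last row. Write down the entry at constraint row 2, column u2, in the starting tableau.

1

Slack u2 belongs to constraint 2; its column is the unit vector e_2, so the entry in row 2 is 1.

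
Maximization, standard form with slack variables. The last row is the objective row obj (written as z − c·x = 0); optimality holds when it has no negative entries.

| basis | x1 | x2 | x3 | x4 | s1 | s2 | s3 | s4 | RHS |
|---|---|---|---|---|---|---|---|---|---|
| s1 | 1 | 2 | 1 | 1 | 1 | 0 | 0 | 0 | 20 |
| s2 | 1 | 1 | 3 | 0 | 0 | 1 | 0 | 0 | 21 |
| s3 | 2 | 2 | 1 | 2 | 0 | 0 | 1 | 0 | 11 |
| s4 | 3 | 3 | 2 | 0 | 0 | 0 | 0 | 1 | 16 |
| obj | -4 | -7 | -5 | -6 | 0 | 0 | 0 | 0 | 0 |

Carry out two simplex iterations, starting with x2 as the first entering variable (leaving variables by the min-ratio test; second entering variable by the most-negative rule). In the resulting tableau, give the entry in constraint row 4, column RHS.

16/3

Ratio test on column x2 — row 1: 20/2 = 10; row 2: 21/1 = 21; row 3: 11/2 = 11/2; row 4: 16/3 = 16/3. Minimum is 16/3 at row 4 (s4 leaves); pivot element 3.
Divide row 4 by 3; eliminate column x2 from the other rows.
Second iteration: most negative obj-row entry is -6 in column x4, so x4 enters.
Ratio test on column x4 — row 1: (28/3)/1 = 28/3; row 2: entry 0 ≤ 0; row 3: (1/3)/2 = 1/6; row 4: entry 0 ≤ 0. Minimum is 1/6 at row 3 (s3 leaves); pivot element 2.
Divide row 3 by 2; eliminate column x4 from the other rows.
After both pivots, the entry at constraint row 4, column RHS is 16/3.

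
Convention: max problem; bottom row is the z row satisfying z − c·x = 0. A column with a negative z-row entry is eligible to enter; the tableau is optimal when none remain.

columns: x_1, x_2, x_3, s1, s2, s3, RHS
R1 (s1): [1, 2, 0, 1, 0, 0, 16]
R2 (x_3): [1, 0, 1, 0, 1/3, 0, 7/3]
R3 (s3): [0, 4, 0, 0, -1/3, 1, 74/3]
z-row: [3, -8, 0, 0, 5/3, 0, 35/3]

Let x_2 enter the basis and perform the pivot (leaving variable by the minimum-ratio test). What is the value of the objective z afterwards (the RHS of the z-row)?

61

Ratio test on column x_2 — row 1: 16/2 = 8; row 2: entry 0 ≤ 0; row 3: (74/3)/4 = 37/6. Minimum is 37/6 at row 3 (s3 leaves); pivot element 4.
Pivot on row 3; the z-row RHS becomes 35/3 − (-8)·(37/6) = 61.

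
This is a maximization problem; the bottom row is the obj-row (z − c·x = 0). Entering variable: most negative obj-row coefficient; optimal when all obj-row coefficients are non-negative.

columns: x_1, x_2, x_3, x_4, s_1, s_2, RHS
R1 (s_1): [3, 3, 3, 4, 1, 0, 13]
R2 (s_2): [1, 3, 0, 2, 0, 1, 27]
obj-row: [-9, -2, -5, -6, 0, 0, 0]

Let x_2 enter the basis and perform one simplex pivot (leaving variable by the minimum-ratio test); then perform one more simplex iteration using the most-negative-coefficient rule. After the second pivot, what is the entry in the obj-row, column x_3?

4

Ratio test on column x_2 — row 1: 13/3 = 13/3; row 2: 27/3 = 9. Minimum is 13/3 at row 1 (s_1 leaves); pivot element 3.
Divide row 1 by 3; eliminate column x_2 from the other rows.
Second iteration: most negative obj-row entry is -7 in column x_1, so x_1 enters.
Ratio test on column x_1 — row 1: (13/3)/1 = 13/3; row 2: entry -2 ≤ 0. Minimum is 13/3 at row 1 (x_2 leaves); pivot element 1.
Divide row 1 by 1; eliminate column x_1 from the other rows.
After both pivots, the entry at the obj-row, column x_3 is 4.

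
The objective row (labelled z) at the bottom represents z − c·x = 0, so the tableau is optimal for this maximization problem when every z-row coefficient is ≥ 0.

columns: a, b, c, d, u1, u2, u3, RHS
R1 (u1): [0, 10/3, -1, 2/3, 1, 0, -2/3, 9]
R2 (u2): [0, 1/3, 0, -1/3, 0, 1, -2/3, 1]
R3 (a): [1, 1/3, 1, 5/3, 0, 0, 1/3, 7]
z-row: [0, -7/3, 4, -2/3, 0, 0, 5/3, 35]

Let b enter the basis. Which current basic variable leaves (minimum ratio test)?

Column b entries and ratios — u1: 9/(10/3) = 27/10; u2: 1/(1/3) = 3; a: 7/(1/3) = 21.
Smallest ratio is 27/10 in the row of u1, so u1 leaves.

u1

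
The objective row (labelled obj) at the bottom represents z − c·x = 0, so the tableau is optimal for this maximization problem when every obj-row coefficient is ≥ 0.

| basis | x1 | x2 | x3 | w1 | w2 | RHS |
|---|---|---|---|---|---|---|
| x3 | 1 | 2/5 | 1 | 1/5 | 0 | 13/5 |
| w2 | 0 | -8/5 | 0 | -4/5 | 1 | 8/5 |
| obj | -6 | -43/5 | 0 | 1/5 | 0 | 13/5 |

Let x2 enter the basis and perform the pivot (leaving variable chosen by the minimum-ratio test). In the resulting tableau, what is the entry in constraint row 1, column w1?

1/2

Ratio test on column x2 — row 1: (13/5)/(2/5) = 13/2; row 2: entry -8/5 ≤ 0. Minimum is 13/2 at row 1 (x3 leaves); pivot element 2/5.
Divide row 1 by 2/5; eliminate column x2 from the other rows.
In the new row 1, the w1 entry is the old entry divided by the pivot: (1/5)/(2/5) = 1/2.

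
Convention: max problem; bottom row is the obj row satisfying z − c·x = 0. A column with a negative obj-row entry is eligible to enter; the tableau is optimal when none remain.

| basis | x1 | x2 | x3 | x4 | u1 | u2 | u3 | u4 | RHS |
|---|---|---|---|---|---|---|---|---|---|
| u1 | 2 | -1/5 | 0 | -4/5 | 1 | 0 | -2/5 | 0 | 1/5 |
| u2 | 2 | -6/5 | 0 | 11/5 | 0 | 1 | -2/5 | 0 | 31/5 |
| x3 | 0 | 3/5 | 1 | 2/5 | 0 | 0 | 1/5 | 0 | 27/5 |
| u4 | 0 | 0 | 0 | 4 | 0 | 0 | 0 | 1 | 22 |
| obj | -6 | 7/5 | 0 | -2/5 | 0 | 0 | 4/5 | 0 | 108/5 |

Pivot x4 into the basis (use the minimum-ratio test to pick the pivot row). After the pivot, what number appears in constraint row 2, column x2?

-6/11

Ratio test on column x4 — row 1: entry -4/5 ≤ 0; row 2: (31/5)/(11/5) = 31/11; row 3: (27/5)/(2/5) = 27/2; row 4: 22/4 = 11/2. Minimum is 31/11 at row 2 (u2 leaves); pivot element 11/5.
Divide row 2 by 11/5; eliminate column x4 from the other rows.
In the new row 2, the x2 entry is the old entry divided by the pivot: (-6/5)/(11/5) = -6/11.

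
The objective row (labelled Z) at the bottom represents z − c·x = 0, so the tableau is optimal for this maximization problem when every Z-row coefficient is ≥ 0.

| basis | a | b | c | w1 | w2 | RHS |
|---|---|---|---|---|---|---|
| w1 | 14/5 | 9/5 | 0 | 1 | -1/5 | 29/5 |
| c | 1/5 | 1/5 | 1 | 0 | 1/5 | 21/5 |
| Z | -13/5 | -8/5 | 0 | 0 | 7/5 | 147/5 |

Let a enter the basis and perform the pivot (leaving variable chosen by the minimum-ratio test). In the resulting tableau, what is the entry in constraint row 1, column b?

9/14

Ratio test on column a — row 1: (29/5)/(14/5) = 29/14; row 2: (21/5)/(1/5) = 21. Minimum is 29/14 at row 1 (w1 leaves); pivot element 14/5.
Divide row 1 by 14/5; eliminate column a from the other rows.
In the new row 1, the b entry is the old entry divided by the pivot: (9/5)/(14/5) = 9/14.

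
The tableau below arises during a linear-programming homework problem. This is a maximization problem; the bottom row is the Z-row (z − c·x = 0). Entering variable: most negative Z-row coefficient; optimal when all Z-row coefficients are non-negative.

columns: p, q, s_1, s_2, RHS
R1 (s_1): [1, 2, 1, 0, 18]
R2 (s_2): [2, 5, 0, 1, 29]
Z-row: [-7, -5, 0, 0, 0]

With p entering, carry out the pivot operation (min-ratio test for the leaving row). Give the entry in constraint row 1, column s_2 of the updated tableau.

Ratio test on column p — row 1: 18/1 = 18; row 2: 29/2 = 29/2. Minimum is 29/2 at row 2 (s_2 leaves); pivot element 2.
Divide row 2 by 2; eliminate column p from the other rows.
Row 1 update in column s_2: 0 − 1·(1/2) = -1/2.

-1/2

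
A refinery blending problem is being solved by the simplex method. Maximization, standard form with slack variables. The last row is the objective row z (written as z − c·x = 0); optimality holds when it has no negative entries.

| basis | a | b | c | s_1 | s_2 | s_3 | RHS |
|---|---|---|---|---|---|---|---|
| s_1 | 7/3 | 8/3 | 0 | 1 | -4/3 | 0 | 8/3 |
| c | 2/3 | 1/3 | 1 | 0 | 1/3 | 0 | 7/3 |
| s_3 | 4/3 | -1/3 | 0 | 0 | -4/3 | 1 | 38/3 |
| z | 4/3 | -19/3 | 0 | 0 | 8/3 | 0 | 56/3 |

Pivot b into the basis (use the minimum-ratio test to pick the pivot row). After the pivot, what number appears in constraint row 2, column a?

Ratio test on column b — row 1: (8/3)/(8/3) = 1; row 2: (7/3)/(1/3) = 7; row 3: entry -1/3 ≤ 0. Minimum is 1 at row 1 (s_1 leaves); pivot element 8/3.
Divide row 1 by 8/3; eliminate column b from the other rows.
Row 2 update in column a: 2/3 − (1/3)·(7/8) = 3/8.

3/8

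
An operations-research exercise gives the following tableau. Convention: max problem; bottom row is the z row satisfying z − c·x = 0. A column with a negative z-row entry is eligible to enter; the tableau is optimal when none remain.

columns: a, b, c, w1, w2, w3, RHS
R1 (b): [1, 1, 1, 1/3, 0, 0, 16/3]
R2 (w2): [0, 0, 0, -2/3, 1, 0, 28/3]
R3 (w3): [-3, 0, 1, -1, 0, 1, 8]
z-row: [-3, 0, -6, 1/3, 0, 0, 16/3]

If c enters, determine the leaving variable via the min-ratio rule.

Column c entries and ratios — b: (16/3)/1 = 16/3; w2: 0 ≤ 0, skip; w3: 8/1 = 8.
Smallest ratio is 16/3 in the row of b, so b leaves.

b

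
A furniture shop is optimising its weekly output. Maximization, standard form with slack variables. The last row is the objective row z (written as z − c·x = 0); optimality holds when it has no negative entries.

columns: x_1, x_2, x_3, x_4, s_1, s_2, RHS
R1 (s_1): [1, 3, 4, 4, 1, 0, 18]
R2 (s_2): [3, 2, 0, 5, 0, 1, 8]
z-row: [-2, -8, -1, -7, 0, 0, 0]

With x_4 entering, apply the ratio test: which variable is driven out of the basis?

s_2

Column x_4 entries and ratios — s_1: 18/4 = 9/2; s_2: 8/5 = 8/5.
Smallest ratio is 8/5 in the row of s_2, so s_2 leaves.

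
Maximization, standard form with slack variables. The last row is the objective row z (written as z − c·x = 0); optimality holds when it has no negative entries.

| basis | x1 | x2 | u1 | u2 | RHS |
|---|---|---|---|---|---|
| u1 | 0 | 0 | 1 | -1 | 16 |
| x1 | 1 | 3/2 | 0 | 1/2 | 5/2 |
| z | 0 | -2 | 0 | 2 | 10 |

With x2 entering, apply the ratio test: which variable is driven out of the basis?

x1

Column x2 entries and ratios — u1: 0 ≤ 0, skip; x1: (5/2)/(3/2) = 5/3.
Smallest ratio is 5/3 in the row of x1, so x1 leaves.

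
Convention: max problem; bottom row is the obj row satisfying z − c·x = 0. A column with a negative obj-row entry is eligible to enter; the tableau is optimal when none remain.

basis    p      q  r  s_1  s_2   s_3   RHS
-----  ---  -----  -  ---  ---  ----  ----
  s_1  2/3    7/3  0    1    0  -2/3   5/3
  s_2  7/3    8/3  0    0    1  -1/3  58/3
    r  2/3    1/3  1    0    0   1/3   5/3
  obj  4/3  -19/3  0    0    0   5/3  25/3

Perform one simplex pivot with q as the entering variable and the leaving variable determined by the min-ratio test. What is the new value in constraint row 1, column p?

2/7

Ratio test on column q — row 1: (5/3)/(7/3) = 5/7; row 2: (58/3)/(8/3) = 29/4; row 3: (5/3)/(1/3) = 5. Minimum is 5/7 at row 1 (s_1 leaves); pivot element 7/3.
Divide row 1 by 7/3; eliminate column q from the other rows.
In the new row 1, the p entry is the old entry divided by the pivot: (2/3)/(7/3) = 2/7.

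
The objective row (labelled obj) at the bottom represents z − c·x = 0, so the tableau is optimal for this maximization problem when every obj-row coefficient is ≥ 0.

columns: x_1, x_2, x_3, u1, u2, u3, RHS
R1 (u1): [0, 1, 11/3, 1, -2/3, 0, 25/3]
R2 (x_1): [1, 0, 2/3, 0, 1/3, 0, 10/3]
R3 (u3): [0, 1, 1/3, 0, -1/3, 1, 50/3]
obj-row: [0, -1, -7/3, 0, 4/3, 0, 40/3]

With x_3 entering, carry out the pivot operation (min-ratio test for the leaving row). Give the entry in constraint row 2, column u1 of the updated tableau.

Ratio test on column x_3 — row 1: (25/3)/(11/3) = 25/11; row 2: (10/3)/(2/3) = 5; row 3: (50/3)/(1/3) = 50. Minimum is 25/11 at row 1 (u1 leaves); pivot element 11/3.
Divide row 1 by 11/3; eliminate column x_3 from the other rows.
Row 2 update in column u1: 0 − (2/3)·(3/11) = -2/11.

-2/11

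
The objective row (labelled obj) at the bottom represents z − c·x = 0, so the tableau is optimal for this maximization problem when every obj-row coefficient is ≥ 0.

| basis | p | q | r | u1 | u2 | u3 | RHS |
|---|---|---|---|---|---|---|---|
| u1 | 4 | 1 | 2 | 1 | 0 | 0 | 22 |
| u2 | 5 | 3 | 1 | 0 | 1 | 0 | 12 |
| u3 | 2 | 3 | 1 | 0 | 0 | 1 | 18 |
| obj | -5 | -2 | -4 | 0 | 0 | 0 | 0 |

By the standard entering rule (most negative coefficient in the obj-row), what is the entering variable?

p

Negative obj-row entries: p: -5, q: -2, r: -4.
The most negative is -5 in column p, so p enters.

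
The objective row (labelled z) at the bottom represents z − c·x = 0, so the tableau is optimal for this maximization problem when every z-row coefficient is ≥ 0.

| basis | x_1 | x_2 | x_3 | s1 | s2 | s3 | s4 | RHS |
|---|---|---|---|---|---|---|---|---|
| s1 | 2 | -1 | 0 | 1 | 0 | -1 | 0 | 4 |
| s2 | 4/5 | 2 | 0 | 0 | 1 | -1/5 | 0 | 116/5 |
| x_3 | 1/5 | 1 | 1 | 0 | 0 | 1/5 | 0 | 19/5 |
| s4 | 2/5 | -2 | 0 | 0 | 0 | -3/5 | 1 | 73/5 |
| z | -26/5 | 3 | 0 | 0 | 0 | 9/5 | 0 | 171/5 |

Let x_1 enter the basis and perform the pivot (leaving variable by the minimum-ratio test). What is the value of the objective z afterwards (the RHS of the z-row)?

223/5

Ratio test on column x_1 — row 1: 4/2 = 2; row 2: (116/5)/(4/5) = 29; row 3: (19/5)/(1/5) = 19; row 4: (73/5)/(2/5) = 73/2. Minimum is 2 at row 1 (s1 leaves); pivot element 2.
Pivot on row 1; the z-row RHS becomes 171/5 − (-26/5)·2 = 223/5.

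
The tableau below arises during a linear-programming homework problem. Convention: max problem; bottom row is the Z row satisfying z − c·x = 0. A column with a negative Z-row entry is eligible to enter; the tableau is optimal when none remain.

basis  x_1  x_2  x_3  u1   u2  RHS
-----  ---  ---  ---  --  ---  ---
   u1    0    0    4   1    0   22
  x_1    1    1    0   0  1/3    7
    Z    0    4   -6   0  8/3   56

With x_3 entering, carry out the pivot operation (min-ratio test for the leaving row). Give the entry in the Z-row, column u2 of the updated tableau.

Ratio test on column x_3 — row 1: 22/4 = 11/2; row 2: entry 0 ≤ 0. Minimum is 11/2 at row 1 (u1 leaves); pivot element 4.
Divide row 1 by 4; eliminate column x_3 from the other rows.
Z-row update in column u2: 8/3 − (-6)·0 = 8/3.

8/3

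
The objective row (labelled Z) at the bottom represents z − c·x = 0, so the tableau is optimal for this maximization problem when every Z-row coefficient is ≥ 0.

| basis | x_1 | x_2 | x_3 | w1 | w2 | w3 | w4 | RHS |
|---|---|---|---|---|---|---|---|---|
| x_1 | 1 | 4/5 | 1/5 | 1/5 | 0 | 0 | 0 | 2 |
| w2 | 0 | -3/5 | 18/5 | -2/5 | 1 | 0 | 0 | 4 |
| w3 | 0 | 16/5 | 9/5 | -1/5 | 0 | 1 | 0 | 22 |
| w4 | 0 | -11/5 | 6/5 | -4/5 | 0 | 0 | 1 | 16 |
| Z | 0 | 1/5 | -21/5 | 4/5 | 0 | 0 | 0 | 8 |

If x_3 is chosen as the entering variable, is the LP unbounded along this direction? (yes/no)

Column x_3 has positive entries in row(s) 1, 2, 3, 4, so the ratio test bounds it — not unbounded.

no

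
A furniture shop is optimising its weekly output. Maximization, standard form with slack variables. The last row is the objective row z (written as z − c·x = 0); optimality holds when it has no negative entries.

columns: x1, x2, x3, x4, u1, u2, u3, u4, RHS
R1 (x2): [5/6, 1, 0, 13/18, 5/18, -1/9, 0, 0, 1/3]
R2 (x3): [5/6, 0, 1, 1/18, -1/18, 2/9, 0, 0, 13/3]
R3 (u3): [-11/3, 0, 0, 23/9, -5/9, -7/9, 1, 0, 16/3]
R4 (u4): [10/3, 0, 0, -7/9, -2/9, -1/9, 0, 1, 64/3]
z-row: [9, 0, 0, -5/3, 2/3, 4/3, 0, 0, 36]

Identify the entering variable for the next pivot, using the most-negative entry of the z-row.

Negative z-row entries: x4: -5/3.
The most negative is -5/3 in column x4, so x4 enters.

x4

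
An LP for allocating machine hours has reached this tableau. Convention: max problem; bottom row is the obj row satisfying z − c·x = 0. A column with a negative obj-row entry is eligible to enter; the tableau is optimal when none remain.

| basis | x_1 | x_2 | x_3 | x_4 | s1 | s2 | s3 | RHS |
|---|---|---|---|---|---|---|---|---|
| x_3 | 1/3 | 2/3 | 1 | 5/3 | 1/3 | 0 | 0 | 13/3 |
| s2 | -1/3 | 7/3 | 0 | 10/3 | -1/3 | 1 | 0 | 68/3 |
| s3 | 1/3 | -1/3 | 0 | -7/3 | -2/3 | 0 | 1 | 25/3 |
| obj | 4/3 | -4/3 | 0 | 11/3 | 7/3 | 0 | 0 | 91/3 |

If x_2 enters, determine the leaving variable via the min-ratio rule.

Column x_2 entries and ratios — x_3: (13/3)/(2/3) = 13/2; s2: (68/3)/(7/3) = 68/7; s3: -1/3 ≤ 0, skip.
Smallest ratio is 13/2 in the row of x_3, so x_3 leaves.

x_3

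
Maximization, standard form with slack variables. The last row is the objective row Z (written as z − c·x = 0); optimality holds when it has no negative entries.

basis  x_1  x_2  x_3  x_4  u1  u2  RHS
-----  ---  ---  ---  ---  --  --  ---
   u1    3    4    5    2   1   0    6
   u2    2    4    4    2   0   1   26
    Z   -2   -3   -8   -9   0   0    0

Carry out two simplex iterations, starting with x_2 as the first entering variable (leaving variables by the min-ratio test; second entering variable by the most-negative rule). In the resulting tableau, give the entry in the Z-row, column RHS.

27

Ratio test on column x_2 — row 1: 6/4 = 3/2; row 2: 26/4 = 13/2. Minimum is 3/2 at row 1 (u1 leaves); pivot element 4.
Divide row 1 by 4; eliminate column x_2 from the other rows.
Second iteration: most negative Z-row entry is -15/2 in column x_4, so x_4 enters.
Ratio test on column x_4 — row 1: (3/2)/(1/2) = 3; row 2: entry 0 ≤ 0. Minimum is 3 at row 1 (x_2 leaves); pivot element 1/2.
Divide row 1 by 1/2; eliminate column x_4 from the other rows.
After both pivots, the entry at the Z-row, column RHS is 27.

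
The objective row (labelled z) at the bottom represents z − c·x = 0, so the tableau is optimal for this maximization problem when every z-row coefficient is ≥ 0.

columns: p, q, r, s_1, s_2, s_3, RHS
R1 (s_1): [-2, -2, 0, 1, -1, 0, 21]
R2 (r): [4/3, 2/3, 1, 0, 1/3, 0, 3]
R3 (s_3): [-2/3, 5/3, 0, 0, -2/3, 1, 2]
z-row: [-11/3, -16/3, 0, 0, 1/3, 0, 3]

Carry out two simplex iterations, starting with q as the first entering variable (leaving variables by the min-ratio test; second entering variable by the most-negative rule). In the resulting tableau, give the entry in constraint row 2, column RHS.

11/8

Ratio test on column q — row 1: entry -2 ≤ 0; row 2: 3/(2/3) = 9/2; row 3: 2/(5/3) = 6/5. Minimum is 6/5 at row 3 (s_3 leaves); pivot element 5/3.
Divide row 3 by 5/3; eliminate column q from the other rows.
Second iteration: most negative z-row entry is -29/5 in column p, so p enters.
Ratio test on column p — row 1: entry -14/5 ≤ 0; row 2: (11/5)/(8/5) = 11/8; row 3: entry -2/5 ≤ 0. Minimum is 11/8 at row 2 (r leaves); pivot element 8/5.
Divide row 2 by 8/5; eliminate column p from the other rows.
After both pivots, the entry at constraint row 2, column RHS is 11/8.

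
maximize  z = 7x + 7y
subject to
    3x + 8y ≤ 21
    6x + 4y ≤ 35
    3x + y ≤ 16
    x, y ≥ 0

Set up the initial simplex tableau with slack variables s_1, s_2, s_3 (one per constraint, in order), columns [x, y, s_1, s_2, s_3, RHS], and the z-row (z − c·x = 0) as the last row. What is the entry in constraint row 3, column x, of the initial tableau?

3

Constraint 3 has coefficient 3 on x.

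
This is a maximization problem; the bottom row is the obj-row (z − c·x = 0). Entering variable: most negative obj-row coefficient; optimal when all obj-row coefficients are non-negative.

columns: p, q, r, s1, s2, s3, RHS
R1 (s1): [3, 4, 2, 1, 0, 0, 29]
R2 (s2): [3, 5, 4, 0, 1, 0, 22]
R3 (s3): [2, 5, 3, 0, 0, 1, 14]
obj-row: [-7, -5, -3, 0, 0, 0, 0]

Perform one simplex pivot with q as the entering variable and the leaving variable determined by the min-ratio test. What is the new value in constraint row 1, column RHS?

89/5

Ratio test on column q — row 1: 29/4 = 29/4; row 2: 22/5 = 22/5; row 3: 14/5 = 14/5. Minimum is 14/5 at row 3 (s3 leaves); pivot element 5.
Divide row 3 by 5; eliminate column q from the other rows.
Row 1 update in column RHS: 29 − 4·(14/5) = 89/5.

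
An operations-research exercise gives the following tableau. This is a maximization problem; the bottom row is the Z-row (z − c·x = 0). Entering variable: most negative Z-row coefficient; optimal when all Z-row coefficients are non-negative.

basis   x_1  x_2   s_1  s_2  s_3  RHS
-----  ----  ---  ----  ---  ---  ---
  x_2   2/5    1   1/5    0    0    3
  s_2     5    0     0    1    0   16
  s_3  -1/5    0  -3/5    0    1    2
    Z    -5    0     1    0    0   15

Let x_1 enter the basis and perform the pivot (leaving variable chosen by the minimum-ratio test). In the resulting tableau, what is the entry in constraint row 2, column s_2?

1/5

Ratio test on column x_1 — row 1: 3/(2/5) = 15/2; row 2: 16/5 = 16/5; row 3: entry -1/5 ≤ 0. Minimum is 16/5 at row 2 (s_2 leaves); pivot element 5.
Divide row 2 by 5; eliminate column x_1 from the other rows.
In the new row 2, the s_2 entry is the old entry divided by the pivot: 1/5 = 1/5.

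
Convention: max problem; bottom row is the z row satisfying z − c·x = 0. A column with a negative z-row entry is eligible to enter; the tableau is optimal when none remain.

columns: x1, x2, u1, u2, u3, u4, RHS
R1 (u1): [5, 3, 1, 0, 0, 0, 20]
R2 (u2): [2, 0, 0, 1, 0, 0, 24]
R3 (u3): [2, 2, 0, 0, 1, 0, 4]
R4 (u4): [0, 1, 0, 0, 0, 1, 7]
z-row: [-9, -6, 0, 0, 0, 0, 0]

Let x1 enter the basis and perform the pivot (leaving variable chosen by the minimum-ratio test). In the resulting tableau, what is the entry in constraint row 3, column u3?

Ratio test on column x1 — row 1: 20/5 = 4; row 2: 24/2 = 12; row 3: 4/2 = 2; row 4: entry 0 ≤ 0. Minimum is 2 at row 3 (u3 leaves); pivot element 2.
Divide row 3 by 2; eliminate column x1 from the other rows.
In the new row 3, the u3 entry is the old entry divided by the pivot: 1/2 = 1/2.

1/2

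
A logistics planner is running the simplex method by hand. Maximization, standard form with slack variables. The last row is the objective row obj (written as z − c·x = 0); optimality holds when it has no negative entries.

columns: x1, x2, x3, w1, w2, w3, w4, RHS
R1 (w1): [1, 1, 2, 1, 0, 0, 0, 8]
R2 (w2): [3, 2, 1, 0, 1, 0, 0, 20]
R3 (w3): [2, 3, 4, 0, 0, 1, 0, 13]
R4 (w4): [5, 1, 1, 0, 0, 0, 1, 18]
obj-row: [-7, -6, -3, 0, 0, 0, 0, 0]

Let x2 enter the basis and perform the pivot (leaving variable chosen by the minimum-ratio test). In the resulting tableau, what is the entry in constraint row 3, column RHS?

Ratio test on column x2 — row 1: 8/1 = 8; row 2: 20/2 = 10; row 3: 13/3 = 13/3; row 4: 18/1 = 18. Minimum is 13/3 at row 3 (w3 leaves); pivot element 3.
Divide row 3 by 3; eliminate column x2 from the other rows.
In the new row 3, the RHS entry is the old entry divided by the pivot: 13/3 = 13/3.

13/3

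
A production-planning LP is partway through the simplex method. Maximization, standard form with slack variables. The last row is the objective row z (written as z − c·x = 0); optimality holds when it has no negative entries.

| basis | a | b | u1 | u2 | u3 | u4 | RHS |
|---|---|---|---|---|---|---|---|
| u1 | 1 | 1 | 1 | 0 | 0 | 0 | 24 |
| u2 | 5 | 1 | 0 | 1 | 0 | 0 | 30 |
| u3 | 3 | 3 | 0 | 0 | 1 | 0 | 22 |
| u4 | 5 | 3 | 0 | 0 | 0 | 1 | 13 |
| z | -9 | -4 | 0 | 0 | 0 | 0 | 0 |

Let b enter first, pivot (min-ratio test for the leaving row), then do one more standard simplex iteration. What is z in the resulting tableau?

Ratio test on column b — row 1: 24/1 = 24; row 2: 30/1 = 30; row 3: 22/3 = 22/3; row 4: 13/3 = 13/3. Minimum is 13/3 at row 4 (u4 leaves); pivot element 3.
Pivot on row 4; the z-row RHS becomes 0 − (-4)·(13/3) = 52/3.
Next entering variable (most negative z-row entry -7/3): a.
Ratio test on column a — row 1: entry -2/3 ≤ 0; row 2: (77/3)/(10/3) = 77/10; row 3: entry -2 ≤ 0; row 4: (13/3)/(5/3) = 13/5. Minimum is 13/5 at row 4 (b leaves); pivot element 5/3.
After the second pivot the z-row RHS is 52/3 − (-7/3)·(13/5) = 117/5.

117/5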